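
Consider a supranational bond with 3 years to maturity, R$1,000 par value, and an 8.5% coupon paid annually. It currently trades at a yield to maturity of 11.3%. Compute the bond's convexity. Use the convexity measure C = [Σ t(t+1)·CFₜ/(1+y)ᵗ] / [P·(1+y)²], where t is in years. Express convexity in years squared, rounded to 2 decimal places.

8.67

With y = 0.113:
  t   CF        PV=CF/(1+0.113)^t    t·PV        t(t+1)·PV
  1        85.00        76.3702        76.3702         152.7403
  2        85.00        68.6165       137.2330         411.6990
  3     1,085.00       786.9448     2,360.8343       9,443.3371
  Σ                    931.9314     2,574.4374      10,007.7764
P = 931.9314.
Convexity = Σ t(t+1)·PV / [P·(1+y)²] = 10,007.7764 / (931.9314 × 1.238769) = 8.66889.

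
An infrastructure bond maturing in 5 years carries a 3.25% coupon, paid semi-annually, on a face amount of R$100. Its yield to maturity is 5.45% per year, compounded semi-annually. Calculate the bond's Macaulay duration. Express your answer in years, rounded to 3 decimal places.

Periodic yield y = 0.02725. Discount each cash flow and weight by its period:
  t   CF        PV=CF/(1+0.02725)^t    t·PV
  1        1.625         1.5819         1.5819
  2        1.625         1.5399         3.0799
  3        1.625         1.4991         4.4972
  4        1.625         1.4593         5.8373
  5        1.625         1.4206         7.1030
  6        1.625         1.3829         8.2975
  7        1.625         1.3462         9.4236
  8        1.625         1.3105        10.4842
  9        1.625         1.2758        11.4818
  10     101.625        77.6675       776.6745
  Σ                     90.4837       838.4609
Price P = Σ PV = 90.4837.
Macaulay duration = Σ(t·PV) / P = 838.4609 / 90.4837 = 9.26643 half-year periods.
In years: 9.26643 / 2 = 4.63322 years.

4.633 years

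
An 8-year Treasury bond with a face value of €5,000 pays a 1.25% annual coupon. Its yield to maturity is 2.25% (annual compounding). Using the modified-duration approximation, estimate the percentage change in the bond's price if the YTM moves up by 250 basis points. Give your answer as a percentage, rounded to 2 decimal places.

-18.70%

Periodic yield y = 0.0225. Modified duration first:
  t   CF        PV=CF/(1+0.0225)^t    t·PV
  1        62.50        61.1247        61.1247
  2        62.50        59.7797       119.5593
  3        62.50        58.4642       175.3926
  4        62.50        57.1777       228.7108
  5        62.50        55.9195       279.5976
  6        62.50        54.6890       328.1341
  7        62.50        53.4856       374.3991
  8     5,062.50     4,237.0004    33,896.0030
  Σ                  4,637.6408    35,462.9213
P = 4,637.6408; D_Mac = 7.64676 yrs; D_mod = 7.64676/(1+0.0225) = 7.47849 yrs.
ΔP/P ≈ -D_mod · Δy = -7.47849 × (+0.025) = -0.186962 = -18.6962%.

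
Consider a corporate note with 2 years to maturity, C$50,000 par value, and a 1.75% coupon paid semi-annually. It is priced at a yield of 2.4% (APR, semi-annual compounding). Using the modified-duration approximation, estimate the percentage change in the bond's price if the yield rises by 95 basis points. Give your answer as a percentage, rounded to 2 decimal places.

-1.85%

Periodic yield y = 0.012. Modified duration first:
  t   CF        PV=CF/(1+0.012)^t    t·PV
  1       437.50       432.3123       432.3123
  2       437.50       427.1860       854.3720
  3       437.50       422.1206     1,266.3617
  4    50,437.50    48,087.4228   192,349.6912
  Σ                 49,369.0416   194,902.7372
P = 49,369.0416; D_Mac = 3.94787 half-year periods = 1.97394 yrs; D_mod = 1.97394/(1+0.012) = 1.95053 yrs.
ΔP/P ≈ -D_mod · Δy = -1.95053 × (+0.0095) = -0.018530 = -1.8530%.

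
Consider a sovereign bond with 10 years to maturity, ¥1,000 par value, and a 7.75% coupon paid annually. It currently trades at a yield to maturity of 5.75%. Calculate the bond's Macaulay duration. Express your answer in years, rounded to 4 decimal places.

7.5087 years

Periodic yield y = 0.0575. Discount each cash flow and weight by its year:
  t   CF        PV=CF/(1+0.0575)^t    t·PV
  1        77.50        73.2861        73.2861
  2        77.50        69.3012       138.6025
  3        77.50        65.5331       196.5992
  4        77.50        61.9698       247.8793
  5        77.50        58.6003       293.0015
  6        77.50        55.4140       332.4840
  7        77.50        52.4009       366.8066
  8        77.50        49.5517       396.4137
  9        77.50        46.8574       421.7167
  10    1,077.50       616.0465     6,160.4653
  Σ                  1,148.9611     8,627.2548
Price P = Σ PV = 1,148.9611.
Macaulay duration = Σ(t·PV) / P = 8,627.2548 / 1,148.9611 = 7.50874 years.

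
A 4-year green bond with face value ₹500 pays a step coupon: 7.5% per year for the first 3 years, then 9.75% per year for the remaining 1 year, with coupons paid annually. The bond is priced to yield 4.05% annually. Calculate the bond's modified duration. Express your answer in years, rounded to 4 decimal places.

Periodic yield y = 0.0405. First find Macaulay duration:
  t   CF        PV=CF/(1+0.0405)^t    t·PV
  1        37.50        36.0404        36.0404
  2        37.50        34.6375        69.2751
  3        37.50        33.2893        99.8680
  4       548.75       468.1728     1,872.6913
  Σ                    572.1401     2,077.8747
P = 572.1401; Macaulay duration = 2,077.8747 / 572.1401 = 3.63176 years.
Modified duration = D_Mac / (1 + y) = 3.63176 / 1.0405 = 3.49040 years.

3.4904 years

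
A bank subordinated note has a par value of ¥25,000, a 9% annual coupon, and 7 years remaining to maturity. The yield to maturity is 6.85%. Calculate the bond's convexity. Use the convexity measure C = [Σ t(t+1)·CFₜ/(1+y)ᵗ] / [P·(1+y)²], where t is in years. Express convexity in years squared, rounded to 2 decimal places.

35.91

With y = 0.0685:
  t   CF        PV=CF/(1+0.0685)^t    t·PV        t(t+1)·PV
  1     2,250.00     2,105.7557     2,105.7557       4,211.5115
  2     2,250.00     1,970.7588     3,941.5175      11,824.5525
  3     2,250.00     1,844.4162     5,533.2487      22,132.9949
  4     2,250.00     1,726.1734     6,904.6935      34,523.4674
  5     2,250.00     1,615.5109     8,077.5544      48,465.3262
  6     2,250.00     1,511.9428     9,071.6568      63,501.5973
  7    27,250.00    17,137.3956   119,961.7689     959,694.1514
  Σ                 27,911.9533   155,596.1955   1,144,353.6012
P = 27,911.9533.
Convexity = Σ t(t+1)·PV / [P·(1+y)²] = 1,144,353.6012 / (27,911.9533 × 1.141692) = 35.91046.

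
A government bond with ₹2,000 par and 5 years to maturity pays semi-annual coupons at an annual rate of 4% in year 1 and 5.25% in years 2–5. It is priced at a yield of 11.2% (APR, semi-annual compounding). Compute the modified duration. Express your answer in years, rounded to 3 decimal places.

4.193 years

Periodic yield y = 0.056. First find Macaulay duration:
  t   CF        PV=CF/(1+0.056)^t    t·PV
  1        40.00        37.8788        37.8788
  2        40.00        35.8701        71.7401
  3        52.50        44.5828       133.7485
  4        52.50        42.2186       168.8743
  5        52.50        39.9797       199.8986
  6        52.50        37.8596       227.1575
  7        52.50        35.8519       250.9631
  8        52.50        33.9506       271.6051
  9        52.50        32.1502       289.3520
  10    2,052.50     1,190.2659    11,902.6588
  Σ                  1,530.6082    13,553.8768
P = 1,530.6082; Macaulay duration = 13,553.8768 / 1,530.6082 = 8.85522 half-year periods = 4.42761 years.
Modified duration = D_Mac / (1 + y) = 4.42761 / 1.056 = 4.19281 years.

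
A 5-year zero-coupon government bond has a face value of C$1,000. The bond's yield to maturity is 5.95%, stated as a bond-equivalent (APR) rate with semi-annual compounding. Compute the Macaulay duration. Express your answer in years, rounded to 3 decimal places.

A zero-coupon bond has a single cash flow at maturity, so its Macaulay duration equals its maturity: 5 years.
(Equivalently: 10 semi-annual periods ÷ 2 = 5 years.)

5.000 years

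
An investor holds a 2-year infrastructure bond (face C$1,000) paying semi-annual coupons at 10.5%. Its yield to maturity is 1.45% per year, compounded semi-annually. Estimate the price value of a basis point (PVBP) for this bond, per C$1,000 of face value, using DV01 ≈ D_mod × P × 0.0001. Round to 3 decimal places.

Periodic yield y = 0.00725.
  t   CF        PV=CF/(1+0.00725)^t    t·PV
  1        52.50        52.1221        52.1221
  2        52.50        51.7469       103.4939
  3        52.50        51.3745       154.1235
  4     1,052.50     1,022.5228     4,090.0912
  Σ                  1,177.7663     4,399.8307
P = 1,177.7663; D_Mac = 3.73574 half-year periods = 1.86787 yrs; D_mod = 1.85443 yrs.
DV01 ≈ 1.85443 × 1,177.7663 × 0.0001 = 0.218408.

C$0.218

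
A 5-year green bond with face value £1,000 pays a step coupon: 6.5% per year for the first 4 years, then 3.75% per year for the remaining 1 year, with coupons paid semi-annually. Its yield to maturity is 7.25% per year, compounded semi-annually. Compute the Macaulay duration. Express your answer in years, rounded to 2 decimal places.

4.33 years

Periodic yield y = 0.03625. Discount each cash flow and weight by its period:
  t   CF        PV=CF/(1+0.03625)^t    t·PV
  1        32.50        31.3631        31.3631
  2        32.50        30.2659        60.5319
  3        32.50        29.2072        87.6216
  4        32.50        28.1855       112.7419
  5        32.50        27.1995       135.9974
  6        32.50        26.2480       157.4880
  7        32.50        25.3298       177.3085
  8        32.50        24.4437       195.5496
  9        18.75        13.6088       122.4794
  10    1,018.75       713.5463     7,135.4635
  Σ                    949.3978     8,216.5447
Price P = Σ PV = 949.3978.
Macaulay duration = Σ(t·PV) / P = 8,216.5447 / 949.3978 = 8.65448 half-year periods.
In years: 8.65448 / 2 = 4.32724 years.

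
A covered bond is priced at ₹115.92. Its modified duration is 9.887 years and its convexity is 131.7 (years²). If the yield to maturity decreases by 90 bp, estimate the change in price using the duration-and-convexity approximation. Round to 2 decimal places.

Duration effect: -D_mod·Δy = -9.887 × (-0.009) = +0.088983
Convexity effect: ½·C·(Δy)² = 0.5 × 131.7 × (-0.009)² = +0.00533385
ΔP/P ≈ +0.088983 + 0.00533385 = +0.09431685
ΔP ≈ 115.92 × (+0.09431685) = +10.933209252.

+₹10.93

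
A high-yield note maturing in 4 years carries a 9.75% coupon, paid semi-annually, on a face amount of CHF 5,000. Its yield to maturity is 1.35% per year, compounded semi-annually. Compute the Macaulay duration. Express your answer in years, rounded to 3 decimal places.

3.496 years

Periodic yield y = 0.00675. Discount each cash flow and weight by its period:
  t   CF        PV=CF/(1+0.00675)^t    t·PV
  1       243.75       242.1157       242.1157
  2       243.75       240.4924       480.9848
  3       243.75       238.8800       716.6399
  4       243.75       237.2783       949.1133
  5       243.75       235.6874     1,178.4372
  6       243.75       234.1072     1,404.6433
  7       243.75       232.5376     1,627.7631
  8     5,243.75     4,968.9986    39,751.9886
  Σ                  6,630.0972    46,351.6858
Price P = Σ PV = 6,630.0972.
Macaulay duration = Σ(t·PV) / P = 46,351.6858 / 6,630.0972 = 6.99110 half-year periods.
In years: 6.99110 / 2 = 3.49555 years.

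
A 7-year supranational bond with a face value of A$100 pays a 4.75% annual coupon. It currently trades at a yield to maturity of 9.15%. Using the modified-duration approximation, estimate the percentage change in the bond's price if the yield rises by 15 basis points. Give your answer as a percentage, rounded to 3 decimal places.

-0.822%

Periodic yield y = 0.0915. Modified duration first:
  t   CF        PV=CF/(1+0.0915)^t    t·PV
  1         4.75         4.3518         4.3518
  2         4.75         3.9870         7.9740
  3         4.75         3.6528        10.9583
  4         4.75         3.3466        13.3862
  5         4.75         3.0660        15.3301
  6         4.75         2.8090        16.8540
  7       104.75        56.7529       397.2701
  Σ                     77.9660       466.1245
P = 77.9660; D_Mac = 5.97856 yrs; D_mod = 5.97856/(1+0.0915) = 5.47738 yrs.
ΔP/P ≈ -D_mod · Δy = -5.47738 × (+0.0015) = -0.008216 = -0.8216%.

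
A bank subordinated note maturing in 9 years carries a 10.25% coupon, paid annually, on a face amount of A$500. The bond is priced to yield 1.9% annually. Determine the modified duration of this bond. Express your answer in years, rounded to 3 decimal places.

6.812 years

Periodic yield y = 0.019. First find Macaulay duration:
  t   CF        PV=CF/(1+0.019)^t    t·PV
  1        51.25        50.2944        50.2944
  2        51.25        49.3566        98.7133
  3        51.25        48.4363       145.3090
  4        51.25        47.5332       190.1328
  5        51.25        46.6469       233.2346
  6        51.25        45.7772       274.6629
  7        51.25        44.9236       314.4652
  8        51.25        44.0860       352.6878
  9       551.25       465.3513     4,188.1618
  Σ                    842.4055     5,847.6618
P = 842.4055; Macaulay duration = 5,847.6618 / 842.4055 = 6.94162 years.
Modified duration = D_Mac / (1 + y) = 6.94162 / 1.019 = 6.81219 years.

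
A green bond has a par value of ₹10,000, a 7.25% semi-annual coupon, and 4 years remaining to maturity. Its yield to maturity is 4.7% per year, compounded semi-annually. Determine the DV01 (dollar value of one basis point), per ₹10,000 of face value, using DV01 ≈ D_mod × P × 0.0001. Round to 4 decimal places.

₹3.8049

Periodic yield y = 0.0235.
  t   CF        PV=CF/(1+0.0235)^t    t·PV
  1       362.50       354.1768       354.1768
  2       362.50       346.0448       692.0896
  3       362.50       338.0995     1,014.2984
  4       362.50       330.3365     1,321.3462
  5       362.50       322.7519     1,613.7594
  6       362.50       315.3414     1,892.0481
  7       362.50       308.1010     2,156.7069
  8    10,362.50     8,605.2158    68,841.7267
  Σ                 10,920.0677    77,886.1520
P = 10,920.0677; D_Mac = 7.13239 half-year periods = 3.56619 yrs; D_mod = 3.48431 yrs.
DV01 ≈ 3.48431 × 10,920.0677 × 0.0001 = 3.804893.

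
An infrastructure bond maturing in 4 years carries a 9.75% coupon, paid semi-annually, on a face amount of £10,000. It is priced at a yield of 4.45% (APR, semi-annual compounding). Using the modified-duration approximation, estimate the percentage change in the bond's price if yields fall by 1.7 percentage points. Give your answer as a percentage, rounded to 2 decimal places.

Periodic yield y = 0.02225. Modified duration first:
  t   CF        PV=CF/(1+0.02225)^t    t·PV
  1       487.50       476.8892       476.8892
  2       487.50       466.5094       933.0188
  3       487.50       456.3555     1,369.0664
  4       487.50       446.4226     1,785.6903
  5       487.50       436.7059     2,183.5293
  6       487.50       427.2006     2,563.2039
  7       487.50       417.9023     2,925.3163
  8    10,487.50     8,794.5783    70,356.6264
  Σ                 11,922.5638    82,593.3406
P = 11,922.5638; D_Mac = 6.92748 half-year periods = 3.46374 yrs; D_mod = 3.46374/(1+0.02225) = 3.38835 yrs.
ΔP/P ≈ -D_mod · Δy = -3.38835 × (-0.017) = +0.057602 = +5.7602%.

+5.76%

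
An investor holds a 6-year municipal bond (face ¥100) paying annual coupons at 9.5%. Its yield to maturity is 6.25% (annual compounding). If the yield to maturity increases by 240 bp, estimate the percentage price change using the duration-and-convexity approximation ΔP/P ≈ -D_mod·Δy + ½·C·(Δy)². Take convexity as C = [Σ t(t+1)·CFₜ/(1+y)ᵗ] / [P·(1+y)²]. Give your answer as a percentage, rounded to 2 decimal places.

With y = 0.0625:
  t   CF        PV=CF/(1+0.0625)^t    t·PV        t(t+1)·PV
  1         9.50         8.9412         8.9412          17.8824
  2         9.50         8.4152        16.8304          50.4913
  3         9.50         7.9202        23.7606          95.0425
  4         9.50         7.4543        29.8173         149.0863
  5         9.50         7.0158        35.0791         210.4748
  6       109.50        76.1098       456.6587       3,196.6109
  Σ                    115.8565       571.0874       3,719.5883
P = 115.8565; D_Mac = 4.92926 yrs; D_mod = 4.63931 yrs; C = 28.43914.
Duration effect: -4.63931 × (+0.024) = -0.111343
Convexity effect: 0.5 × 28.43914 × (0.024)² = +0.0081905
ΔP/P ≈ -0.111343 + 0.0081905 = -0.103153 = -10.3153%.

-10.32%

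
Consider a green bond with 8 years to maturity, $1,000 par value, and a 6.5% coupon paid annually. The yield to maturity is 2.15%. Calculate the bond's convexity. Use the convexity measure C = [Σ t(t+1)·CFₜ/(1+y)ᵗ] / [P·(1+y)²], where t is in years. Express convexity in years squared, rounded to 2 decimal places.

With y = 0.0215:
  t   CF        PV=CF/(1+0.0215)^t    t·PV        t(t+1)·PV
  1        65.00        63.6319        63.6319         127.2638
  2        65.00        62.2926       124.5852         373.7557
  3        65.00        60.9815       182.9446         731.7782
  4        65.00        59.6980       238.7921       1,193.9603
  5        65.00        58.4415       292.2076       1,753.2456
  6        65.00        57.2115       343.2688       2,402.8819
  7        65.00        56.0073       392.0512       3,136.4097
  8     1,065.00       898.3439     7,186.7515      64,680.7633
  Σ                  1,316.6083     8,824.2329      74,400.0585
P = 1,316.6083.
Convexity = Σ t(t+1)·PV / [P·(1+y)²] = 74,400.0585 / (1,316.6083 × 1.043462) = 54.15517.

54.16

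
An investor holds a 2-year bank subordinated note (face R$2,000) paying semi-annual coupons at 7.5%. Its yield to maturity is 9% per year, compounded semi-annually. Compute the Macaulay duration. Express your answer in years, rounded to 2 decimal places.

1.89 years

Periodic yield y = 0.045. Discount each cash flow and weight by its period:
  t   CF        PV=CF/(1+0.045)^t    t·PV
  1        75.00        71.7703        71.7703
  2        75.00        68.6797       137.3595
  3        75.00        65.7222       197.1667
  4     2,075.00     1,740.0148     6,960.0592
  Σ                  1,946.1871     7,366.3557
Price P = Σ PV = 1,946.1871.
Macaulay duration = Σ(t·PV) / P = 7,366.3557 / 1,946.1871 = 3.78502 half-year periods.
In years: 3.78502 / 2 = 1.89251 years.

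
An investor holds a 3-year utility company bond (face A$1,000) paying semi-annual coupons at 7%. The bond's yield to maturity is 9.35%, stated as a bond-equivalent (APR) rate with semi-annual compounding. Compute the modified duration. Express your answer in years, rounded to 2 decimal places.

2.63 years

Periodic yield y = 0.04675. First find Macaulay duration:
  t   CF        PV=CF/(1+0.04675)^t    t·PV
  1        35.00        33.4368        33.4368
  2        35.00        31.9435        63.8869
  3        35.00        30.5168        91.5504
  4        35.00        29.1539       116.6155
  5        35.00        27.8518       139.2590
  6     1,035.00       786.8329     4,720.9976
  Σ                    939.7357     5,165.7463
P = 939.7357; Macaulay duration = 5,165.7463 / 939.7357 = 5.49702 half-year periods = 2.74851 years.
Modified duration = D_Mac / (1 + y) = 2.74851 / 1.04675 = 2.62576 years.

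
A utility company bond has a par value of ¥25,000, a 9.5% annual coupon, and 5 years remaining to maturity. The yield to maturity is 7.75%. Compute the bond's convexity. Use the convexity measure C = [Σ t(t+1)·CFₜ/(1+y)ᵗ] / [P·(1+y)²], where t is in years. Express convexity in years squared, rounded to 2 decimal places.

With y = 0.0775:
  t   CF        PV=CF/(1+0.0775)^t    t·PV        t(t+1)·PV
  1     2,375.00     2,204.1763     2,204.1763       4,408.3527
  2     2,375.00     2,045.6393     4,091.2786      12,273.8357
  3     2,375.00     1,898.5051     5,695.5154      22,782.0617
  4     2,375.00     1,761.9537     7,047.8149      35,239.0745
  5    27,375.00    18,848.1068    94,240.5339     565,443.2036
  Σ                 26,758.3813   113,279.3192     640,146.5282
P = 26,758.3813.
Convexity = Σ t(t+1)·PV / [P·(1+y)²] = 640,146.5282 / (26,758.3813 × 1.161006) = 20.60559.

20.61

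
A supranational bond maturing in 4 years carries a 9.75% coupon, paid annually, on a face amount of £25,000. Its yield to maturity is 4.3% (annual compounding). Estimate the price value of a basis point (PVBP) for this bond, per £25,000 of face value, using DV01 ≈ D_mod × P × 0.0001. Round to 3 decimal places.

£10.163

Periodic yield y = 0.043.
  t   CF        PV=CF/(1+0.043)^t    t·PV
  1     2,437.50     2,337.0086     2,337.0086
  2     2,437.50     2,240.6602     4,481.3205
  3     2,437.50     2,148.2840     6,444.8521
  4    27,437.50    23,185.0109    92,740.0435
  Σ                 29,910.9638   106,003.2247
P = 29,910.9638; D_Mac = 3.54396 yrs; D_mod = 3.39785 yrs.
DV01 ≈ 3.39785 × 29,910.9638 × 0.0001 = 10.163301.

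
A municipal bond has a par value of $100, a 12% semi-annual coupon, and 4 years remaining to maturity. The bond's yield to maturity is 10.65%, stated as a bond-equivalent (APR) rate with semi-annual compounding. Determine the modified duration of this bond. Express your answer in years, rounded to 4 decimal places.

3.1408 years

Periodic yield y = 0.05325. First find Macaulay duration:
  t   CF        PV=CF/(1+0.05325)^t    t·PV
  1         6.00         5.6967         5.6967
  2         6.00         5.4086        10.8173
  3         6.00         5.1352        15.4056
  4         6.00         4.8756        19.5023
  5         6.00         4.6291        23.1454
  6         6.00         4.3950        26.3702
  7         6.00         4.1728        29.2098
  8       106.00        69.9929       559.9434
  Σ                    104.3059       690.0906
P = 104.3059; Macaulay duration = 690.0906 / 104.3059 = 6.61602 half-year periods = 3.30801 years.
Modified duration = D_Mac / (1 + y) = 3.30801 / 1.05325 = 3.14077 years.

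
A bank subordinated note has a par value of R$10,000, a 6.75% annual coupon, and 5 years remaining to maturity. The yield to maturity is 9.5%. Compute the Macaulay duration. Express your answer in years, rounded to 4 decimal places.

4.3680 years

Periodic yield y = 0.095. Discount each cash flow and weight by its year:
  t   CF        PV=CF/(1+0.095)^t    t·PV
  1       675.00       616.4384       616.4384
  2       675.00       562.9574     1,125.9148
  3       675.00       514.1163     1,542.3490
  4       675.00       469.5126     1,878.0506
  5    10,675.00     6,781.0553    33,905.2766
  Σ                  8,944.0801    39,068.0294
Price P = Σ PV = 8,944.0801.
Macaulay duration = Σ(t·PV) / P = 39,068.0294 / 8,944.0801 = 4.36803 years.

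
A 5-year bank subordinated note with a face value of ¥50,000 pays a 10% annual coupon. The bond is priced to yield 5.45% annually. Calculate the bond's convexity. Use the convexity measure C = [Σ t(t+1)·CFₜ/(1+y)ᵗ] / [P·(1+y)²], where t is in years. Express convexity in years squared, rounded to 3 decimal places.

21.591

With y = 0.0545:
  t   CF        PV=CF/(1+0.0545)^t    t·PV        t(t+1)·PV
  1     5,000.00     4,741.5837     4,741.5837       9,483.1674
  2     5,000.00     4,496.5232     8,993.0464      26,979.1391
  3     5,000.00     4,264.1282    12,792.3846      51,169.5383
  4     5,000.00     4,043.7441    16,174.9765      80,874.8827
  5    55,000.00    42,182.2527   210,911.2635   1,265,467.5811
  Σ                 59,728.2319   253,613.2547   1,433,974.3085
P = 59,728.2319.
Convexity = Σ t(t+1)·PV / [P·(1+y)²] = 1,433,974.3085 / (59,728.2319 × 1.111970) = 21.59079.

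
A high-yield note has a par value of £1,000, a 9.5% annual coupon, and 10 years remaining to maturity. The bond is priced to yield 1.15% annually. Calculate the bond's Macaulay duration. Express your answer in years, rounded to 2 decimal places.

Periodic yield y = 0.0115. Discount each cash flow and weight by its year:
  t   CF        PV=CF/(1+0.0115)^t    t·PV
  1        95.00        93.9199        93.9199
  2        95.00        92.8521       185.7042
  3        95.00        91.7965       275.3894
  4        95.00        90.7528       363.0112
  5        95.00        89.7210       448.6051
  6        95.00        88.7010       532.2057
  7        95.00        87.6925       613.8474
  8        95.00        86.6955       693.5639
  9        95.00        85.7098       771.3884
  10    1,095.00       976.6866     9,766.8664
  Σ                  1,784.5277    13,744.5018
Price P = Σ PV = 1,784.5277.
Macaulay duration = Σ(t·PV) / P = 13,744.5018 / 1,784.5277 = 7.70204 years.

7.70 years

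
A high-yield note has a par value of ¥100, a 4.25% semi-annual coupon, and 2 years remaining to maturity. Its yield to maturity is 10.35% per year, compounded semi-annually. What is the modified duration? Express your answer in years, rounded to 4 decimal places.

1.8391 years

Periodic yield y = 0.05175. First find Macaulay duration:
  t   CF        PV=CF/(1+0.05175)^t    t·PV
  1        2.125         2.0204         2.0204
  2        2.125         1.9210         3.8421
  3        2.125         1.8265         5.4795
  4      102.125        83.4607       333.8428
  Σ                     89.2287       345.1848
P = 89.2287; Macaulay duration = 345.1848 / 89.2287 = 3.86854 half-year periods = 1.93427 years.
Modified duration = D_Mac / (1 + y) = 1.93427 / 1.05175 = 1.83910 years.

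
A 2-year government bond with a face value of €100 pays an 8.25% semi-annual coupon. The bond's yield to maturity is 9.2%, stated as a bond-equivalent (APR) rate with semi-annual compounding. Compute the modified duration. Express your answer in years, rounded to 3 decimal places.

1.800 years

Periodic yield y = 0.046. First find Macaulay duration:
  t   CF        PV=CF/(1+0.046)^t    t·PV
  1        4.125         3.9436         3.9436
  2        4.125         3.7702         7.5403
  3        4.125         3.6044        10.8131
  4      104.125        86.9818       347.9271
  Σ                     98.2999       370.2241
P = 98.2999; Macaulay duration = 370.2241 / 98.2999 = 3.76627 half-year periods = 1.88314 years.
Modified duration = D_Mac / (1 + y) = 1.88314 / 1.046 = 1.80032 years.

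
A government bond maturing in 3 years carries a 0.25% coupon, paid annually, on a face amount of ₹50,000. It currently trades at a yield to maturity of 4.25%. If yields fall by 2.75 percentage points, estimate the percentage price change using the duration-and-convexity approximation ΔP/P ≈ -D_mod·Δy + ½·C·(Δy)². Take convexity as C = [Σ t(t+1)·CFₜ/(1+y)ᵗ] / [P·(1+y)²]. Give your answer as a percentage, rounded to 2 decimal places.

With y = 0.0425:
  t   CF        PV=CF/(1+0.0425)^t    t·PV        t(t+1)·PV
  1       125.00       119.9041       119.9041         239.8082
  2       125.00       115.0159       230.0318         690.0954
  3    50,125.00    44,241.1283   132,723.3850     530,893.5399
  Σ                 44,476.0483   133,073.3209     531,823.4435
P = 44,476.0483; D_Mac = 2.99202 yrs; D_mod = 2.87005 yrs; C = 11.00244.
Duration effect: -2.87005 × (-0.0275) = +0.078926
Convexity effect: 0.5 × 11.00244 × (-0.0275)² = +0.0041603
ΔP/P ≈ +0.078926 + 0.0041603 = +0.083087 = +8.3087%.

+8.31%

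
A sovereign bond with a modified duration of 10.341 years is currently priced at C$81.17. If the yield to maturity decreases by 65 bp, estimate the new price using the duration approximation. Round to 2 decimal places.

C$86.63

Duration approximation: ΔP/P ≈ -D_mod · Δy = -10.341 × (-0.0065) = +0.0672165.
New price ≈ 81.17 × (1 + 0.0672165) = 86.625963305.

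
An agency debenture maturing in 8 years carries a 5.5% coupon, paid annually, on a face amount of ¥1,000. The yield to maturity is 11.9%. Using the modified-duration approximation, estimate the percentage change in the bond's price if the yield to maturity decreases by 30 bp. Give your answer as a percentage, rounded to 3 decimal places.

Periodic yield y = 0.119. Modified duration first:
  t   CF        PV=CF/(1+0.119)^t    t·PV
  1        55.00        49.1510        49.1510
  2        55.00        43.9241        87.8481
  3        55.00        39.2530       117.7589
  4        55.00        35.0786       140.3144
  5        55.00        31.3482       156.7409
  6        55.00        28.0145       168.0867
  7        55.00        25.0353       175.2468
  8     1,055.00       429.1526     3,433.2210
  Σ                    680.9572     4,328.3678
P = 680.9572; D_Mac = 6.35630 yrs; D_mod = 6.35630/(1+0.119) = 5.68034 yrs.
ΔP/P ≈ -D_mod · Δy = -5.68034 × (-0.003) = +0.017041 = +1.7041%.

+1.704%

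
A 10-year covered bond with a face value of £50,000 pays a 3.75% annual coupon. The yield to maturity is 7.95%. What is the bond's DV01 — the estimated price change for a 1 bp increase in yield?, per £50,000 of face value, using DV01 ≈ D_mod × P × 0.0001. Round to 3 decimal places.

Periodic yield y = 0.0795.
  t   CF        PV=CF/(1+0.0795)^t    t·PV
  1     1,875.00     1,736.9152     1,736.9152
  2     1,875.00     1,608.9998     3,217.9995
  3     1,875.00     1,490.5046     4,471.5139
  4     1,875.00     1,380.7361     5,522.9445
  5     1,875.00     1,279.0515     6,395.2576
  6     1,875.00     1,184.8555     7,109.1331
  7     1,875.00     1,097.5966     7,683.1761
  8     1,875.00     1,016.7639     8,134.1108
  9     1,875.00       941.8841     8,476.9566
  10   51,875.00    24,139.6875   241,396.8747
  Σ                 35,876.9948   294,144.8820
P = 35,876.9948; D_Mac = 8.19870 yrs; D_mod = 7.59491 yrs.
DV01 ≈ 7.59491 × 35,876.9948 × 0.0001 = 27.248252.

£27.248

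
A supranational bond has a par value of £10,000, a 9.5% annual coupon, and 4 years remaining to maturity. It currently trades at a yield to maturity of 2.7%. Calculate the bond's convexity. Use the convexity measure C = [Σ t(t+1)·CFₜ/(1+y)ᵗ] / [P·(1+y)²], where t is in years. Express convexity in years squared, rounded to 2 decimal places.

With y = 0.027:
  t   CF        PV=CF/(1+0.027)^t    t·PV        t(t+1)·PV
  1       950.00       925.0243       925.0243       1,850.0487
  2       950.00       900.7053     1,801.4106       5,404.2318
  3       950.00       877.0256     2,631.0768      10,524.3073
  4    10,950.00     9,843.1101    39,372.4406     196,862.2028
  Σ                 12,545.8654    44,729.9523     214,640.7906
P = 12,545.8654.
Convexity = Σ t(t+1)·PV / [P·(1+y)²] = 214,640.7906 / (12,545.8654 × 1.054729) = 16.22074.

16.22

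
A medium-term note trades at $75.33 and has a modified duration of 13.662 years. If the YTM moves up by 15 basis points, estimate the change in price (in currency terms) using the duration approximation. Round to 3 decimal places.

-$1.544

Duration approximation: ΔP/P ≈ -D_mod · Δy = -13.662 × (+0.0015) = -0.020493.
ΔP ≈ 75.33 × (-0.020493) = -1.54373769.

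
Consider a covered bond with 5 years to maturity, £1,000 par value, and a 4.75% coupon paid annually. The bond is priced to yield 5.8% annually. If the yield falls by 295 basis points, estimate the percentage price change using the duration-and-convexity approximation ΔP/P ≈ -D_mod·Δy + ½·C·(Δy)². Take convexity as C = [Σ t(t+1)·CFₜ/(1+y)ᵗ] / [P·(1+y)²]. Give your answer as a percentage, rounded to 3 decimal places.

+13.730%

With y = 0.058:
  t   CF        PV=CF/(1+0.058)^t    t·PV        t(t+1)·PV
  1        47.50        44.8960        44.8960          89.7921
  2        47.50        42.4348        84.8696         254.6089
  3        47.50        40.1085       120.3256         481.3022
  4        47.50        37.9098       151.6390         758.1950
  5     1,047.50       790.1794     3,950.8969      23,705.3814
  Σ                    955.5285     4,352.6271      25,289.2796
P = 955.5285; D_Mac = 4.55520 yrs; D_mod = 4.30549 yrs; C = 23.64403.
Duration effect: -4.30549 × (-0.0295) = +0.127012
Convexity effect: 0.5 × 23.64403 × (-0.0295)² = +0.0102881
ΔP/P ≈ +0.127012 + 0.0102881 = +0.137300 = +13.7300%.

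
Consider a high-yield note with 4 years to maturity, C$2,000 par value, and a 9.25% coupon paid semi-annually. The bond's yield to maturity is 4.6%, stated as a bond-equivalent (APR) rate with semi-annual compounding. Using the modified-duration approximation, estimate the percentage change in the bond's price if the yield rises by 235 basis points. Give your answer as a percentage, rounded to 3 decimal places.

-7.998%

Periodic yield y = 0.023. Modified duration first:
  t   CF        PV=CF/(1+0.023)^t    t·PV
  1        92.50        90.4203        90.4203
  2        92.50        88.3874       176.7748
  3        92.50        86.4002       259.2007
  4        92.50        84.4577       337.8308
  5        92.50        82.5588       412.7942
  6        92.50        80.7027       484.2161
  7        92.50        78.8882       552.2177
  8     2,092.50     1,744.4575    13,955.6601
  Σ                  2,336.2729    16,269.1147
P = 2,336.2729; D_Mac = 6.96370 half-year periods = 3.48185 yrs; D_mod = 3.48185/(1+0.023) = 3.40357 yrs.
ΔP/P ≈ -D_mod · Δy = -3.40357 × (+0.0235) = -0.079984 = -7.9984%.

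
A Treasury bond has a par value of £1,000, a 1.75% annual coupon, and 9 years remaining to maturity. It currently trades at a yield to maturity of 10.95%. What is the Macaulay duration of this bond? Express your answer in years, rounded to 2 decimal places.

Periodic yield y = 0.1095. Discount each cash flow and weight by its year:
  t   CF        PV=CF/(1+0.1095)^t    t·PV
  1        17.50        15.7729        15.7729
  2        17.50        14.2162        28.4324
  3        17.50        12.8132        38.4395
  4        17.50        11.5486        46.1943
  5        17.50        10.4088        52.0441
  6        17.50         9.3815        56.2892
  7        17.50         8.4556        59.1895
  8        17.50         7.6211        60.9691
  9     1,017.50       399.3822     3,594.4394
  Σ                    489.6001     3,951.7705
Price P = Σ PV = 489.6001.
Macaulay duration = Σ(t·PV) / P = 3,951.7705 / 489.6001 = 8.07142 years.

8.07 years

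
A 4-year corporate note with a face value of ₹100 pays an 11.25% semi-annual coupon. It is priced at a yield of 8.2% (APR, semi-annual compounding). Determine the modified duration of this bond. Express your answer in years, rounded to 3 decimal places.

Periodic yield y = 0.041. First find Macaulay duration:
  t   CF        PV=CF/(1+0.041)^t    t·PV
  1        5.625         5.4035         5.4035
  2        5.625         5.1906        10.3813
  3        5.625         4.9862        14.9586
  4        5.625         4.7898        19.1593
  5        5.625         4.6012        23.0059
  6        5.625         4.4200        26.5197
  7        5.625         4.2459        29.7211
  8      105.625        76.5880       612.7042
  Σ                    110.2252       741.8537
P = 110.2252; Macaulay duration = 741.8537 / 110.2252 = 6.73035 half-year periods = 3.36517 years.
Modified duration = D_Mac / (1 + y) = 3.36517 / 1.041 = 3.23264 years.

3.233 years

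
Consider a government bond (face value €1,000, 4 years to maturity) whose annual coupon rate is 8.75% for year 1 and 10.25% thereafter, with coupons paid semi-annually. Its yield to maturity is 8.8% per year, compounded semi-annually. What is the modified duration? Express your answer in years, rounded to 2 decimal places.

3.29 years

Periodic yield y = 0.044. First find Macaulay duration:
  t   CF        PV=CF/(1+0.044)^t    t·PV
  1        43.75        41.9061        41.9061
  2        43.75        40.1400        80.2799
  3        51.25        45.0394       135.1181
  4        51.25        43.1412       172.5647
  5        51.25        41.3230       206.6148
  6        51.25        39.5814       237.4883
  7        51.25        37.9132       265.3924
  8     1,051.25       744.9069     5,959.2555
  Σ                  1,033.9511     7,098.6198
P = 1,033.9511; Macaulay duration = 7,098.6198 / 1,033.9511 = 6.86553 half-year periods = 3.43276 years.
Modified duration = D_Mac / (1 + y) = 3.43276 / 1.044 = 3.28809 years.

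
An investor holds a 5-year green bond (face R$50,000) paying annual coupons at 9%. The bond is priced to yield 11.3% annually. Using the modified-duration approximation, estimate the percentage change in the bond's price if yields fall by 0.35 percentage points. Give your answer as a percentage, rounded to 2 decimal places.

Periodic yield y = 0.113. Modified duration first:
  t   CF        PV=CF/(1+0.113)^t    t·PV
  1     4,500.00     4,043.1267     4,043.1267
  2     4,500.00     3,632.6385     7,265.2771
  3     4,500.00     3,263.8262     9,791.4785
  4     4,500.00     2,932.4584    11,729.8335
  5    54,500.00    31,909.5501   159,547.7503
  Σ                 45,781.5998   192,377.4661
P = 45,781.5998; D_Mac = 4.20207 yrs; D_mod = 4.20207/(1+0.113) = 3.77544 yrs.
ΔP/P ≈ -D_mod · Δy = -3.77544 × (-0.0035) = +0.013214 = +1.3214%.

+1.32%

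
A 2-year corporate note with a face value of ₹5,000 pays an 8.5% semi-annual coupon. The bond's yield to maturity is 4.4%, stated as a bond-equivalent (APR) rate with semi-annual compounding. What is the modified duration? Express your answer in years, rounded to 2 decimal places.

Periodic yield y = 0.022. First find Macaulay duration:
  t   CF        PV=CF/(1+0.022)^t    t·PV
  1       212.50       207.9256       207.9256
  2       212.50       203.4497       406.8995
  3       212.50       199.0702       597.2106
  4     5,212.50     4,777.9597    19,111.8389
  Σ                  5,388.4053    20,323.8746
P = 5,388.4053; Macaulay duration = 20,323.8746 / 5,388.4053 = 3.77178 half-year periods = 1.88589 years.
Modified duration = D_Mac / (1 + y) = 1.88589 / 1.022 = 1.84529 years.

1.85 years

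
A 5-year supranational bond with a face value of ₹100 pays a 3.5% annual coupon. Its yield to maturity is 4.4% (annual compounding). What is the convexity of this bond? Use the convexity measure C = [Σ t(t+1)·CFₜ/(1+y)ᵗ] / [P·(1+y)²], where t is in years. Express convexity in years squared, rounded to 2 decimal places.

With y = 0.044:
  t   CF        PV=CF/(1+0.044)^t    t·PV        t(t+1)·PV
  1         3.50         3.3525         3.3525           6.7050
  2         3.50         3.2112         6.4224          19.2672
  3         3.50         3.0759         9.2276          36.9103
  4         3.50         2.9462        11.7849          58.9245
  5       103.50        83.4522       417.2611       2,503.5664
  Σ                     96.0380       448.0484       2,625.3734
P = 96.0380.
Convexity = Σ t(t+1)·PV / [P·(1+y)²] = 2,625.3734 / (96.0380 × 1.089936) = 25.08113.

25.08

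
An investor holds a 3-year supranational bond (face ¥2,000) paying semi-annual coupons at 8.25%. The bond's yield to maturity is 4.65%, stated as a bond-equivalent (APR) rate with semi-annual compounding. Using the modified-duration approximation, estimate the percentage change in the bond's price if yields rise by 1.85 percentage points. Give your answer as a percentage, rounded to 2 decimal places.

-4.94%

Periodic yield y = 0.02325. Modified duration first:
  t   CF        PV=CF/(1+0.02325)^t    t·PV
  1        82.50        80.6255        80.6255
  2        82.50        78.7935       157.5870
  3        82.50        77.0032       231.0096
  4        82.50        75.2535       301.0142
  5        82.50        73.5437       367.7183
  6     2,082.50     1,814.2390    10,885.4338
  Σ                  2,199.4583    12,023.3882
P = 2,199.4583; D_Mac = 5.46652 half-year periods = 2.73326 yrs; D_mod = 2.73326/(1+0.02325) = 2.67116 yrs.
ΔP/P ≈ -D_mod · Δy = -2.67116 × (+0.0185) = -0.049416 = -4.9416%.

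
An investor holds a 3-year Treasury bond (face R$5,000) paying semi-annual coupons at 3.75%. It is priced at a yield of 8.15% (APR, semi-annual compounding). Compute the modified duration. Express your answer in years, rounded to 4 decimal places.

Periodic yield y = 0.04075. First find Macaulay duration:
  t   CF        PV=CF/(1+0.04075)^t    t·PV
  1        93.75        90.0793        90.0793
  2        93.75        86.5523       173.1045
  3        93.75        83.1634       249.4901
  4        93.75        79.9071       319.6286
  5        93.75        76.7784       383.8921
  6     5,093.75     4,008.2898    24,049.7385
  Σ                  4,424.7702    25,265.9331
P = 4,424.7702; Macaulay duration = 25,265.9331 / 4,424.7702 = 5.71011 half-year periods = 2.85506 years.
Modified duration = D_Mac / (1 + y) = 2.85506 / 1.04075 = 2.74327 years.

2.7433 years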